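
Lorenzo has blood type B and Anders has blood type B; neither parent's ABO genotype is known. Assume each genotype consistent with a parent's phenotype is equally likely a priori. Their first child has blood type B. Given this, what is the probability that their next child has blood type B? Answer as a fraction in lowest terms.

Possible genotypes: Lorenzo ∈ {BB, BO}; Anders ∈ {BB, BO}.
Weight each parental genotype pair by prior × P(type-B child):
  BB × BB: posterior weight 4/15; P(next child type B) = 1.
  BB × BO: posterior weight 4/15; P(next child type B) = 1.
  BO × BB: posterior weight 4/15; P(next child type B) = 1.
  BO × BO: posterior weight 1/5; P(next child type B) = 3/4.
Weighted sum = 19/20.

19/20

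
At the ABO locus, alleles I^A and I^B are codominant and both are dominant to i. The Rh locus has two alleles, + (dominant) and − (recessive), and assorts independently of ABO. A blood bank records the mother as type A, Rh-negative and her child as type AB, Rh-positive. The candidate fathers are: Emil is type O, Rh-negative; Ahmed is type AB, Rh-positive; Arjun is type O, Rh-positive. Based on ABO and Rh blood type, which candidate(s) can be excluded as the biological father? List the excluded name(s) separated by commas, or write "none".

Emil, Arjun

A candidate is excluded only if no genotype consistent with his phenotype could produce a type AB, Rh-positive child with a type A, Rh-negative mother.
Emil (type O, Rh-): no genotype consistent with that phenotype can produce a type-AB Rh+ child with a type-A mother.
Arjun (type O, Rh+): no genotype consistent with that phenotype can produce a type-AB Rh+ child with a type-A mother.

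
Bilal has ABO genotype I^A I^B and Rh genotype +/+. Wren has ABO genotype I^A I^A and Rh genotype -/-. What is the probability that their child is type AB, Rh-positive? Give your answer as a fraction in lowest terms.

ABO cross I^A I^B × I^A I^A → offspring phenotypes: 1/2 A, 1/2 AB.
Rh cross +/+ × -/- → 1 Rh+.
Independent loci: P(type AB, Rh-positive) = 1/2 × 1 = 1/2.

1/2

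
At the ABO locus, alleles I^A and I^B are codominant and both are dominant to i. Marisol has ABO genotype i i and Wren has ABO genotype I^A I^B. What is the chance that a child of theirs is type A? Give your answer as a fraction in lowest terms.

1/2

ABO cross i i × I^A I^B → offspring phenotypes: 1/2 A, 1/2 B.
So P(type A) = 1/2.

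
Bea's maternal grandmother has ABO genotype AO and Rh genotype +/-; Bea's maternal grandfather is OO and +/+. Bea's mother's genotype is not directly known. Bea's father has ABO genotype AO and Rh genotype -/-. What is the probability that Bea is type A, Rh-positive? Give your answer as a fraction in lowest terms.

Bea's mother's ABO genotype from AO × OO: 1/2 AO, 1/2 OO.
Crossing each possibility with the father AO and summing P(type A): 1/2·3/4 + 1/2·1/2 = 5/8.
Similarly for Rh via the mother's Rh distribution: P(Rh+) = 3/4.
Independent loci: 5/8 × 3/4 = 15/32.

15/32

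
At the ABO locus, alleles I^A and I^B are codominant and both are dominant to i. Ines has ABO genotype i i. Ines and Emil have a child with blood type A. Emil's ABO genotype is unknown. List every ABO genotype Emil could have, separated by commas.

I^A I^A, I^A I^B, I^A i

For each candidate genotype of Emil, check whether crossing it with i i can produce every observed child phenotype.
  I^A I^A → possible child types {A} ✓
  I^A I^B → possible child types {A, B} ✓
  I^A i → possible child types {O, A} ✓
  I^B I^B → possible child types {B} ✗
  I^B i → possible child types {O, B} ✗
  i i → possible child types {O} ✗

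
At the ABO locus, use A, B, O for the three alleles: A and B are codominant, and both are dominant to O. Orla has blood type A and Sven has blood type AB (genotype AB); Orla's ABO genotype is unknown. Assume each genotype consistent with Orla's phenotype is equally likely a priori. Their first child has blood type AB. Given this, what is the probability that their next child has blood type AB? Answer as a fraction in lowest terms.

5/12

Possible genotypes: Orla ∈ {AA, AO}; Sven ∈ {AB}.
Weight each parental genotype pair by prior × P(type-AB child):
  AA × AB: posterior weight 2/3; P(next child type AB) = 1/2.
  AO × AB: posterior weight 1/3; P(next child type AB) = 1/4.
Weighted sum = 5/12.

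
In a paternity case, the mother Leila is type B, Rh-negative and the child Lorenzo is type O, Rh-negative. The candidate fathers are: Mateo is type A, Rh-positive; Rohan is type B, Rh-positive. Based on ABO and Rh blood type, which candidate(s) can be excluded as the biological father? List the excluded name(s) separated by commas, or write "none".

none

A candidate is excluded only if no genotype consistent with his phenotype could produce a type O, Rh-negative child with a type B, Rh-negative mother.
Every candidate has at least one consistent genotype combination, so none can be excluded.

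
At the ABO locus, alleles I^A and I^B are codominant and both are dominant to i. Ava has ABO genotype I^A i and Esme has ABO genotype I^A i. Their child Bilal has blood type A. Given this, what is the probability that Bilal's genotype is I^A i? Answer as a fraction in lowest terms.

Cross I^A i × I^A i → 1/4 I^A I^A, 1/2 I^A i, 1/4 i i.
Type-A genotypes among offspring: I^A I^A (1/4), I^A i (1/2); total 3/4.
P(I^A i | type A) = (1/2) / (3/4) = 2/3.

2/3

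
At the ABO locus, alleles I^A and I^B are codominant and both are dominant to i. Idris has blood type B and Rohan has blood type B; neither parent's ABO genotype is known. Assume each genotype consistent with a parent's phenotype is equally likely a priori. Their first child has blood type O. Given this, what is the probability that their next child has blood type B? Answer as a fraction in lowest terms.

Possible genotypes: Idris ∈ {I^B I^B, I^B i}; Rohan ∈ {I^B I^B, I^B i}.
Weight each parental genotype pair by prior × P(type-O child):
  I^B i × I^B i: posterior weight 1; P(next child type B) = 3/4.
Weighted sum = 3/4.

3/4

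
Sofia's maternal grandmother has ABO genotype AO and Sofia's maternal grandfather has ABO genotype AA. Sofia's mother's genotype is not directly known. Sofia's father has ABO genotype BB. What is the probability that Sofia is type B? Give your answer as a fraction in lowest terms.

Sofia's mother's ABO genotype from AO × AA: 1/2 AA, 1/2 AO.
Crossing each possibility with the father BB and summing P(type B): 1/2·0 + 1/2·1/2 = 1/4.

1/4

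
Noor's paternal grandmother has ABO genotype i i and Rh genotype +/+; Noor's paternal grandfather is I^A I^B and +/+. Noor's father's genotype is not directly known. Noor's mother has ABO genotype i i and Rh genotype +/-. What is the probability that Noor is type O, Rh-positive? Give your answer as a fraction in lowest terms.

Noor's father's ABO genotype from i i × I^A I^B: 1/2 I^A i, 1/2 I^B i.
Crossing each possibility with the mother i i and summing P(type O): 1/2·1/2 + 1/2·1/2 = 1/2.
Similarly for Rh via the father's Rh distribution: P(Rh+) = 1.
Independent loci: 1/2 × 1 = 1/2.

1/2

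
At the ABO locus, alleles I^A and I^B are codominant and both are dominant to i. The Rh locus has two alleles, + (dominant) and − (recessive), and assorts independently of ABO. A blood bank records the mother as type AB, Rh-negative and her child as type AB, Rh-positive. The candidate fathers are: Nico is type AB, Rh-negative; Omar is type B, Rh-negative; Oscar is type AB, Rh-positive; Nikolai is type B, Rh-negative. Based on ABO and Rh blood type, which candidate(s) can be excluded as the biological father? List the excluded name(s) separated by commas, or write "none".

Nico, Omar, Nikolai

A candidate is excluded only if no genotype consistent with his phenotype could produce a type AB, Rh-positive child with a type AB, Rh-negative mother.
Nico (type AB, Rh-): no genotype consistent with that phenotype can produce a type-AB Rh+ child with a type-AB mother.
Omar (type B, Rh-): no genotype consistent with that phenotype can produce a type-AB Rh+ child with a type-AB mother.
Nikolai (type B, Rh-): no genotype consistent with that phenotype can produce a type-AB Rh+ child with a type-AB mother.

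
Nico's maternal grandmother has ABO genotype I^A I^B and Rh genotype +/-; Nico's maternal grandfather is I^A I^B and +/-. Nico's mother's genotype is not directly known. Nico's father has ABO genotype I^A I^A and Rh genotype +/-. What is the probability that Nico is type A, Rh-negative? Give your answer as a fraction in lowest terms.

Nico's mother's ABO genotype from I^A I^B × I^A I^B: 1/4 I^A I^A, 1/2 I^A I^B, 1/4 I^B I^B.
Crossing each possibility with the father I^A I^A and summing P(type A): 1/4·1 + 1/2·1/2 + 1/4·0 = 1/2.
Similarly for Rh via the mother's Rh distribution: P(Rh-) = 1/4.
Independent loci: 1/2 × 1/4 = 1/8.

1/8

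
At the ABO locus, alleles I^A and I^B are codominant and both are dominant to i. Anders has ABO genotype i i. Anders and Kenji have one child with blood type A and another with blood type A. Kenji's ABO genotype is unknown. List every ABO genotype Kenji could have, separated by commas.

I^A I^A, I^A I^B, I^A i

For each candidate genotype of Kenji, check whether crossing it with i i can produce every observed child phenotype.
  I^A I^A → possible child types {A} ✓
  I^A I^B → possible child types {A, B} ✓
  I^A i → possible child types {O, A} ✓
  I^B I^B → possible child types {B} ✗
  I^B i → possible child types {O, B} ✗
  i i → possible child types {O} ✗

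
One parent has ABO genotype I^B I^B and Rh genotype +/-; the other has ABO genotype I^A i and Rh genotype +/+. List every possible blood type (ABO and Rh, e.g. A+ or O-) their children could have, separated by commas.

Gametes from I^B I^B × I^A i give offspring ABO genotypes I^A I^B, I^B i, i.e. phenotypes B, AB.
Rh cross +/- × +/+ → phenotypes Rh+.
Combining independently: B+, AB+.

B+, AB+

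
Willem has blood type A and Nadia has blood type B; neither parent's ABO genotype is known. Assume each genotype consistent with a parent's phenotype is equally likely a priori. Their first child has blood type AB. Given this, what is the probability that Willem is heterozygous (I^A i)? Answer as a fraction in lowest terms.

1/3

Possible genotypes: Willem ∈ {I^A I^A, I^A i}; Nadia ∈ {I^B I^B, I^B i}.
Weight each parental genotype pair by prior × P(type-AB child):
  I^A I^A × I^B I^B: posterior weight 4/9.
  I^A I^A × I^B i: posterior weight 2/9.
  I^A i × I^B I^B: posterior weight 2/9.
  I^A i × I^B i: posterior weight 1/9.
Sum the posterior weight over pairs where Willem is I^A i: 1/3.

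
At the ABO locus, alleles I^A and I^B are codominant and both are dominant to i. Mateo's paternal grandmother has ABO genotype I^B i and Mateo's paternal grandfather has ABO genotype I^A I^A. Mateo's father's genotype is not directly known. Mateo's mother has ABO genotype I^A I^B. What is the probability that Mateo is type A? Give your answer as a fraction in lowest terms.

Mateo's father's ABO genotype from I^B i × I^A I^A: 1/2 I^A I^B, 1/2 I^A i.
Crossing each possibility with the mother I^A I^B and summing P(type A): 1/2·1/4 + 1/2·1/2 = 3/8.

3/8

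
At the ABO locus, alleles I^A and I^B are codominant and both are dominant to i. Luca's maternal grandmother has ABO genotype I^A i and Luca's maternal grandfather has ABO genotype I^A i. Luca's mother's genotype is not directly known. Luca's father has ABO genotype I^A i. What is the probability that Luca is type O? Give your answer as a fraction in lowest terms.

Luca's mother's ABO genotype from I^A i × I^A i: 1/4 I^A I^A, 1/2 I^A i, 1/4 i i.
Crossing each possibility with the father I^A i and summing P(type O): 1/4·0 + 1/2·1/4 + 1/4·1/2 = 1/4.

1/4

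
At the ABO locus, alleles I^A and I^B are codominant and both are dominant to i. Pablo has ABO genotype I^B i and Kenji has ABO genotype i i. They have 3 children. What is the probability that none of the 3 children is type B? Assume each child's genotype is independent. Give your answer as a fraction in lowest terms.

ABO cross I^B i × i i → 1/2 O, 1/2 B.
So P(type B) = 1/2 per child.
P(not type B) = 1/2 for one child; (1/2)^3 = 1/8.

1/8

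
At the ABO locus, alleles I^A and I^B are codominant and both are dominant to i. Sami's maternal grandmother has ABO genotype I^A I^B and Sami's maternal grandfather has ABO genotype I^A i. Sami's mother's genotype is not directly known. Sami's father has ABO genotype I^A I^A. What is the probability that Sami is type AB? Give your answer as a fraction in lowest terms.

1/4

Sami's mother's ABO genotype from I^A I^B × I^A i: 1/4 I^A I^A, 1/4 I^A I^B, 1/4 I^A i, 1/4 I^B i.
Crossing each possibility with the father I^A I^A and summing P(type AB): 1/4·0 + 1/4·1/2 + 1/4·0 + 1/4·1/2 = 1/4.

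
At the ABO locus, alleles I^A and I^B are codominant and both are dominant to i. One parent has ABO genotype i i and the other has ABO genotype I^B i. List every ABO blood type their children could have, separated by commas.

Gametes from i i × I^B i give offspring ABO genotypes I^B i, i i, i.e. phenotypes O, B.

O, B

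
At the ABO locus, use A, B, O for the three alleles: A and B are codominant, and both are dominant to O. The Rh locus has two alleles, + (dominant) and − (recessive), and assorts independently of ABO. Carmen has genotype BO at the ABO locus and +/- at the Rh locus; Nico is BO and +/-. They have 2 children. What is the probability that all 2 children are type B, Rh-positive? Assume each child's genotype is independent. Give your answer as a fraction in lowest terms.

ABO cross BO × BO → 1/4 O, 3/4 B.
Rh cross +/- × +/- → 3/4 Rh+, 1/4 Rh-; so P(type B, Rh-positive) = 3/4 × 3/4 = 9/16 per child.
All 2 independent: (9/16)^2 = 81/256.

81/256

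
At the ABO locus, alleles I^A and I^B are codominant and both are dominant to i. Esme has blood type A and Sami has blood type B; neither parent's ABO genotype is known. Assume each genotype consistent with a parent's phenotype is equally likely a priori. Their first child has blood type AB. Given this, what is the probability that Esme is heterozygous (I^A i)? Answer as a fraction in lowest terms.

Possible genotypes: Esme ∈ {I^A I^A, I^A i}; Sami ∈ {I^B I^B, I^B i}.
Weight each parental genotype pair by prior × P(type-AB child):
  I^A I^A × I^B I^B: posterior weight 4/9.
  I^A I^A × I^B i: posterior weight 2/9.
  I^A i × I^B I^B: posterior weight 2/9.
  I^A i × I^B i: posterior weight 1/9.
Sum the posterior weight over pairs where Esme is I^A i: 1/3.

1/3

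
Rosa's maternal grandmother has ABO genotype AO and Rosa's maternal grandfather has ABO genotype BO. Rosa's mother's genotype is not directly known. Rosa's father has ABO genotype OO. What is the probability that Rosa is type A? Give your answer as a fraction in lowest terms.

1/4

Rosa's mother's ABO genotype from AO × BO: 1/4 AB, 1/4 AO, 1/4 BO, 1/4 OO.
Crossing each possibility with the father OO and summing P(type A): 1/4·1/2 + 1/4·1/2 + 1/4·0 + 1/4·0 = 1/4.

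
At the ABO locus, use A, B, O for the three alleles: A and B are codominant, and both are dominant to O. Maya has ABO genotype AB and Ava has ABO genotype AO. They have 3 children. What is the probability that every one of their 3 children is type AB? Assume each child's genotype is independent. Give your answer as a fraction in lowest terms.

ABO cross AB × AO → 1/2 A, 1/4 B, 1/4 AB.
So P(type AB) = 1/4 per child.
All 3 independent: (1/4)^3 = 1/64.

1/64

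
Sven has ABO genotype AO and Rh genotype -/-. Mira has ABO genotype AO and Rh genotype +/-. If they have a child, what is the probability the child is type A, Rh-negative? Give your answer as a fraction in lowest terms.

3/8

ABO cross AO × AO → offspring phenotypes: 1/4 O, 3/4 A.
Rh cross -/- × +/- → 1/2 Rh+, 1/2 Rh-.
Independent loci: P(type A, Rh-negative) = 3/4 × 1/2 = 3/8.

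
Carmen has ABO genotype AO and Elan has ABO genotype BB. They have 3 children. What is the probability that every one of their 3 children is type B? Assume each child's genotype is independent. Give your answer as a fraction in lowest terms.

1/8

ABO cross AO × BB → 1/2 B, 1/2 AB.
So P(type B) = 1/2 per child.
All 3 independent: (1/2)^3 = 1/8.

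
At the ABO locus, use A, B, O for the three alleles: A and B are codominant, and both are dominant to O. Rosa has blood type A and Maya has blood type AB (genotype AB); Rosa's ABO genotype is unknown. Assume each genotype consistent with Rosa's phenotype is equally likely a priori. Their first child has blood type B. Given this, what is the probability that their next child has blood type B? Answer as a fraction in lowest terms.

Possible genotypes: Rosa ∈ {AA, AO}; Maya ∈ {AB}.
Weight each parental genotype pair by prior × P(type-B child):
  AO × AB: posterior weight 1; P(next child type B) = 1/4.
Weighted sum = 1/4.

1/4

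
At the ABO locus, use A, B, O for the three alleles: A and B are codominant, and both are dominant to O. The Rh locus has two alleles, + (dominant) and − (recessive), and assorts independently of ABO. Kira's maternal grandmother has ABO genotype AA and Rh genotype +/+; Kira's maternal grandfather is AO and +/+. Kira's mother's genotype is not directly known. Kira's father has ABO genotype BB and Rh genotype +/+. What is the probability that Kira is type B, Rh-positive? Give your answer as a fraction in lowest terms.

1/4

Kira's mother's ABO genotype from AA × AO: 1/2 AA, 1/2 AO.
Crossing each possibility with the father BB and summing P(type B): 1/2·0 + 1/2·1/2 = 1/4.
Similarly for Rh via the mother's Rh distribution: P(Rh+) = 1.
Independent loci: 1/4 × 1 = 1/4.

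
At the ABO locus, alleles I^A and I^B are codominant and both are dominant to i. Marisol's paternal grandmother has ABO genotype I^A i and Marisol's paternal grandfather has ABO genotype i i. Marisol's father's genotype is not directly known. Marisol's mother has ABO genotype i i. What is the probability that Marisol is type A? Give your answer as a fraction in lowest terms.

1/4

Marisol's father's ABO genotype from I^A i × i i: 1/2 I^A i, 1/2 i i.
Crossing each possibility with the mother i i and summing P(type A): 1/2·1/2 + 1/2·0 = 1/4.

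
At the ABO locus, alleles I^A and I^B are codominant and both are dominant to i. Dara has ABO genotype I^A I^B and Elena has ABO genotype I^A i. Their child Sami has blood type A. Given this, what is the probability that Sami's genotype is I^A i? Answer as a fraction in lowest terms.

1/2

Cross I^A I^B × I^A i → 1/4 I^A I^A, 1/4 I^A I^B, 1/4 I^A i, 1/4 I^B i.
Type-A genotypes among offspring: I^A I^A (1/4), I^A i (1/4); total 1/2.
P(I^A i | type A) = (1/4) / (1/2) = 1/2.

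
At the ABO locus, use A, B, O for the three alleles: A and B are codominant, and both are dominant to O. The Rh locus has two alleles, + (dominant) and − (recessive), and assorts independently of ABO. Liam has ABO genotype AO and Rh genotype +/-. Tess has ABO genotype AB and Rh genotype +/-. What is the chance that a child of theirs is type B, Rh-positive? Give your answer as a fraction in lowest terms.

3/16

ABO cross AO × AB → offspring phenotypes: 1/2 A, 1/4 B, 1/4 AB.
Rh cross +/- × +/- → 3/4 Rh+, 1/4 Rh-.
Independent loci: P(type B, Rh-positive) = 1/4 × 3/4 = 3/16.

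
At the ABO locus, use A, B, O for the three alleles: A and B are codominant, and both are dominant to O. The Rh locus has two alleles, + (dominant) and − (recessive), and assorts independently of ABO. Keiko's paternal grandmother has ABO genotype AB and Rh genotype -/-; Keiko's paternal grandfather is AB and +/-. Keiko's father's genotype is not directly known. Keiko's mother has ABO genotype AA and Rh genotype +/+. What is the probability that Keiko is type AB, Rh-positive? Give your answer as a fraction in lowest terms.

Keiko's father's ABO genotype from AB × AB: 1/4 AA, 1/2 AB, 1/4 BB.
Crossing each possibility with the mother AA and summing P(type AB): 1/4·0 + 1/2·1/2 + 1/4·1 = 1/2.
Similarly for Rh via the father's Rh distribution: P(Rh+) = 1.
Independent loci: 1/2 × 1 = 1/2.

1/2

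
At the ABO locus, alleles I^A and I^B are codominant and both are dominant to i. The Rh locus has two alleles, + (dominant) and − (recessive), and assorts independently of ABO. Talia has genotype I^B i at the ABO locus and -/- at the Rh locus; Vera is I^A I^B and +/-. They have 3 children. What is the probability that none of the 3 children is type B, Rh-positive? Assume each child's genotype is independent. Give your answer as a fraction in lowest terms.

ABO cross I^B i × I^A I^B → 1/4 A, 1/2 B, 1/4 AB.
Rh cross -/- × +/- → 1/2 Rh+, 1/2 Rh-; so P(type B, Rh-positive) = 1/2 × 1/2 = 1/4 per child.
P(not type B, Rh-positive) = 3/4 for one child; (3/4)^3 = 27/64.

27/64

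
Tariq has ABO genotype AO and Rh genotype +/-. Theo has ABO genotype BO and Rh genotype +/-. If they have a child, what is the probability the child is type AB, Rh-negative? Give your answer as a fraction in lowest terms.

1/16

ABO cross AO × BO → offspring phenotypes: 1/4 O, 1/4 A, 1/4 B, 1/4 AB.
Rh cross +/- × +/- → 3/4 Rh+, 1/4 Rh-.
Independent loci: P(type AB, Rh-negative) = 1/4 × 1/4 = 1/16.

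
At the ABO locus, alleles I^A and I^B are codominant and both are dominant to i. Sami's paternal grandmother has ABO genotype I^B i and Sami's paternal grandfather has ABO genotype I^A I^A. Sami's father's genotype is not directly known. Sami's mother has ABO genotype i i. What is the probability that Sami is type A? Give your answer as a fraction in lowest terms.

1/2

Sami's father's ABO genotype from I^B i × I^A I^A: 1/2 I^A I^B, 1/2 I^A i.
Crossing each possibility with the mother i i and summing P(type A): 1/2·1/2 + 1/2·1/2 = 1/2.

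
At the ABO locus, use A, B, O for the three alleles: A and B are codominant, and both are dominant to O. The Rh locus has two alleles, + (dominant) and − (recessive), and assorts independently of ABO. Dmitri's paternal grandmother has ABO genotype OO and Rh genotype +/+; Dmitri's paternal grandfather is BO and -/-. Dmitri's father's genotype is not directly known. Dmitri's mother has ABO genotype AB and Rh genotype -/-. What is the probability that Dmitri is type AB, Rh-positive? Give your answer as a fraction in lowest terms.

1/16

Dmitri's father's ABO genotype from OO × BO: 1/2 BO, 1/2 OO.
Crossing each possibility with the mother AB and summing P(type AB): 1/2·1/4 + 1/2·0 = 1/8.
Similarly for Rh via the father's Rh distribution: P(Rh+) = 1/2.
Independent loci: 1/8 × 1/2 = 1/16.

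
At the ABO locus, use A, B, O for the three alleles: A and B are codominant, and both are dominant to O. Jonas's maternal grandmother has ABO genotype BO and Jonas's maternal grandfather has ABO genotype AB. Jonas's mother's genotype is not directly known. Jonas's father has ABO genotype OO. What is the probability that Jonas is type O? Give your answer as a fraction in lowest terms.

1/4

Jonas's mother's ABO genotype from BO × AB: 1/4 AB, 1/4 AO, 1/4 BB, 1/4 BO.
Crossing each possibility with the father OO and summing P(type O): 1/4·0 + 1/4·1/2 + 1/4·0 + 1/4·1/2 = 1/4.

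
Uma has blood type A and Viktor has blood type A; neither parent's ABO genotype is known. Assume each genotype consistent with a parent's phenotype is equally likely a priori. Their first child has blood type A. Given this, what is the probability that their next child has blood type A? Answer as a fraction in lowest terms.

19/20

Possible genotypes: Uma ∈ {AA, AO}; Viktor ∈ {AA, AO}.
Weight each parental genotype pair by prior × P(type-A child):
  AA × AA: posterior weight 4/15; P(next child type A) = 1.
  AA × AO: posterior weight 4/15; P(next child type A) = 1.
  AO × AA: posterior weight 4/15; P(next child type A) = 1.
  AO × AO: posterior weight 1/5; P(next child type A) = 3/4.
Weighted sum = 19/20.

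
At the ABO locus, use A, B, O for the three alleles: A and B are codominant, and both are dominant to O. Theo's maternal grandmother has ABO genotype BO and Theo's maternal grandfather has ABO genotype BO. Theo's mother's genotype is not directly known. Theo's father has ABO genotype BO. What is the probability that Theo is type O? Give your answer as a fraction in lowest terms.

Theo's mother's ABO genotype from BO × BO: 1/4 BB, 1/2 BO, 1/4 OO.
Crossing each possibility with the father BO and summing P(type O): 1/4·0 + 1/2·1/4 + 1/4·1/2 = 1/4.

1/4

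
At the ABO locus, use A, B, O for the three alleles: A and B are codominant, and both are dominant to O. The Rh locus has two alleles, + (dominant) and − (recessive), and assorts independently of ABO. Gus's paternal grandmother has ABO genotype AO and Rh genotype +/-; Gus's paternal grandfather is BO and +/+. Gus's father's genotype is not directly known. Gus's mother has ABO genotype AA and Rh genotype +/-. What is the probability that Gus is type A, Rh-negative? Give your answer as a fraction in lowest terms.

Gus's father's ABO genotype from AO × BO: 1/4 AB, 1/4 AO, 1/4 BO, 1/4 OO.
Crossing each possibility with the mother AA and summing P(type A): 1/4·1/2 + 1/4·1 + 1/4·1/2 + 1/4·1 = 3/4.
Similarly for Rh via the father's Rh distribution: P(Rh-) = 1/8.
Independent loci: 3/4 × 1/8 = 3/32.

3/32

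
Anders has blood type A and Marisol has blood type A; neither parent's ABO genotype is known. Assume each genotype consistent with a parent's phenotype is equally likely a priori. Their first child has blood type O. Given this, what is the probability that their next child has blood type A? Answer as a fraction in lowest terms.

Possible genotypes: Anders ∈ {I^A I^A, I^A i}; Marisol ∈ {I^A I^A, I^A i}.
Weight each parental genotype pair by prior × P(type-O child):
  I^A i × I^A i: posterior weight 1; P(next child type A) = 3/4.
Weighted sum = 3/4.

3/4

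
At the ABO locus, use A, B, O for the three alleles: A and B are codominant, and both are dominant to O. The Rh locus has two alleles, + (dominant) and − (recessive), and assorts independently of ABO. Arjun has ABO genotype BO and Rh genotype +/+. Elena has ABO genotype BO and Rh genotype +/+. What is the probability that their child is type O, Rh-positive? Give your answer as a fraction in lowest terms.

ABO cross BO × BO → offspring phenotypes: 1/4 O, 3/4 B.
Rh cross +/+ × +/+ → 1 Rh+.
Independent loci: P(type O, Rh-positive) = 1/4 × 1 = 1/4.

1/4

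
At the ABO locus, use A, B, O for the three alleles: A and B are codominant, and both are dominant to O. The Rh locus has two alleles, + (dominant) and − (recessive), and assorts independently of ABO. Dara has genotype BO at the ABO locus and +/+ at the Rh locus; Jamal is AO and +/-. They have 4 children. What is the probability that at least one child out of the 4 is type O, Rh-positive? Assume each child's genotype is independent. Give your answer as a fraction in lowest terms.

175/256

ABO cross BO × AO → 1/4 O, 1/4 A, 1/4 B, 1/4 AB.
Rh cross +/+ × +/- → 1 Rh+; so P(type O, Rh-positive) = 1/4 × 1 = 1/4 per child.
P(none) = (3/4)^4 = 81/256; P(at least one) = 1 − 81/256 = 175/256.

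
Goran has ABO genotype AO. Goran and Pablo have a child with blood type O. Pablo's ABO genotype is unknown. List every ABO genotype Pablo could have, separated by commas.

For each candidate genotype of Pablo, check whether crossing it with AO can produce every observed child phenotype.
  AA → possible child types {A} ✗
  AB → possible child types {A, B, AB} ✗
  AO → possible child types {O, A} ✓
  BB → possible child types {B, AB} ✗
  BO → possible child types {O, A, B, AB} ✓
  OO → possible child types {O, A} ✓

AO, BO, OO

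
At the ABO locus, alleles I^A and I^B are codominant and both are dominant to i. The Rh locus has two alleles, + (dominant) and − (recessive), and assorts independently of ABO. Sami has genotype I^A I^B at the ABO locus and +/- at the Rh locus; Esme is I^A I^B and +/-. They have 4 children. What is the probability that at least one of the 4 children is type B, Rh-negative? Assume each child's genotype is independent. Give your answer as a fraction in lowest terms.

ABO cross I^A I^B × I^A I^B → 1/4 A, 1/4 B, 1/2 AB.
Rh cross +/- × +/- → 3/4 Rh+, 1/4 Rh-; so P(type B, Rh-negative) = 1/4 × 1/4 = 1/16 per child.
P(none) = (15/16)^4 = 50625/65536; P(at least one) = 1 − 50625/65536 = 14911/65536.

14911/65536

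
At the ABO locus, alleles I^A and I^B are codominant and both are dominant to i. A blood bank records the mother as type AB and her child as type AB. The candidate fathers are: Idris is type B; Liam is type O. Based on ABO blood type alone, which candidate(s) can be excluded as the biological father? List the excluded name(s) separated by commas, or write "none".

Liam

A candidate is excluded only if no genotype consistent with his phenotype could produce a type AB child with a type AB mother.
Liam (type O): no genotype consistent with that phenotype can produce a type-AB child with a type-AB mother.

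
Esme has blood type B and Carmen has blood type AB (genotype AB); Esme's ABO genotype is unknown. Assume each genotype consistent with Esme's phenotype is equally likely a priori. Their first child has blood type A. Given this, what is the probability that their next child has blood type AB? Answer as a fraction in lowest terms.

Possible genotypes: Esme ∈ {BB, BO}; Carmen ∈ {AB}.
Weight each parental genotype pair by prior × P(type-A child):
  BO × AB: posterior weight 1; P(next child type AB) = 1/4.
Weighted sum = 1/4.

1/4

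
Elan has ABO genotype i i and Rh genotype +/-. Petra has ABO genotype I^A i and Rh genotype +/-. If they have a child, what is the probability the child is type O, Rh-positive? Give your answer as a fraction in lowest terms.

3/8

ABO cross i i × I^A i → offspring phenotypes: 1/2 O, 1/2 A.
Rh cross +/- × +/- → 3/4 Rh+, 1/4 Rh-.
Independent loci: P(type O, Rh-positive) = 1/2 × 3/4 = 3/8.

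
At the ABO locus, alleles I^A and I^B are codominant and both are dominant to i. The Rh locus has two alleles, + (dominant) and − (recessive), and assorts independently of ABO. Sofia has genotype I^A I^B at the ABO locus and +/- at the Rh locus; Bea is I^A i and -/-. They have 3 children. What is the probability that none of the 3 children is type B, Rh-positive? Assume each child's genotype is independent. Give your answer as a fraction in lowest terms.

343/512

ABO cross I^A I^B × I^A i → 1/2 A, 1/4 B, 1/4 AB.
Rh cross +/- × -/- → 1/2 Rh+, 1/2 Rh-; so P(type B, Rh-positive) = 1/4 × 1/2 = 1/8 per child.
P(not type B, Rh-positive) = 7/8 for one child; (7/8)^3 = 343/512.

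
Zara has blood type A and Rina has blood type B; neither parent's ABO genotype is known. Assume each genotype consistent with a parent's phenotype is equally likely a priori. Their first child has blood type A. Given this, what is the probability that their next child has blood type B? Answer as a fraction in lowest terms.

1/12

Possible genotypes: Zara ∈ {AA, AO}; Rina ∈ {BB, BO}.
Weight each parental genotype pair by prior × P(type-A child):
  AA × BO: posterior weight 2/3; P(next child type B) = 0.
  AO × BO: posterior weight 1/3; P(next child type B) = 1/4.
Weighted sum = 1/12.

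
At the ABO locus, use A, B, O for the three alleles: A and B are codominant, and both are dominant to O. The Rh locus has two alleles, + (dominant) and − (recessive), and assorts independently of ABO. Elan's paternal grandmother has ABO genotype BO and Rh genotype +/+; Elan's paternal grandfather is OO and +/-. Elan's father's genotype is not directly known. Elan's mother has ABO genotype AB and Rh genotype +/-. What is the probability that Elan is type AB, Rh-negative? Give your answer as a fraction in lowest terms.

1/64

Elan's father's ABO genotype from BO × OO: 1/2 BO, 1/2 OO.
Crossing each possibility with the mother AB and summing P(type AB): 1/2·1/4 + 1/2·0 = 1/8.
Similarly for Rh via the father's Rh distribution: P(Rh-) = 1/8.
Independent loci: 1/8 × 1/8 = 1/64.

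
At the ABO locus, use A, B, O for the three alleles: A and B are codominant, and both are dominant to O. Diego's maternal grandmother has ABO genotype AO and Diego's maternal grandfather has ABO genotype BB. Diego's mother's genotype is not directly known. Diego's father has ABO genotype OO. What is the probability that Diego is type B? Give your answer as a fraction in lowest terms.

Diego's mother's ABO genotype from AO × BB: 1/2 AB, 1/2 BO.
Crossing each possibility with the father OO and summing P(type B): 1/2·1/2 + 1/2·1/2 = 1/2.

1/2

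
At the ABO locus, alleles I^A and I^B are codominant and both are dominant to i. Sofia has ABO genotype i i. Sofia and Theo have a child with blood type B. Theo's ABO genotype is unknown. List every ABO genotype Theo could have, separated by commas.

I^A I^B, I^B I^B, I^B i

For each candidate genotype of Theo, check whether crossing it with i i can produce every observed child phenotype.
  I^A I^A → possible child types {A} ✗
  I^A I^B → possible child types {A, B} ✓
  I^A i → possible child types {O, A} ✗
  I^B I^B → possible child types {B} ✓
  I^B i → possible child types {O, B} ✓
  i i → possible child types {O} ✗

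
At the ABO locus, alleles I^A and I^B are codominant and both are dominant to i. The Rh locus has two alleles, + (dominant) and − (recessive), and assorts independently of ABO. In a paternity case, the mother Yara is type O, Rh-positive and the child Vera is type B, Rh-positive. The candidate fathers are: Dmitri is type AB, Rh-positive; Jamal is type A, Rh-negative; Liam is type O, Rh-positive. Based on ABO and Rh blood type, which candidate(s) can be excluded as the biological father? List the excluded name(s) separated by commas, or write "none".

Jamal, Liam

A candidate is excluded only if no genotype consistent with his phenotype could produce a type B, Rh-positive child with a type O, Rh-positive mother.
Jamal (type A, Rh-): no genotype consistent with that phenotype can produce a type-B Rh+ child with a type-O mother.
Liam (type O, Rh+): no genotype consistent with that phenotype can produce a type-B Rh+ child with a type-O mother.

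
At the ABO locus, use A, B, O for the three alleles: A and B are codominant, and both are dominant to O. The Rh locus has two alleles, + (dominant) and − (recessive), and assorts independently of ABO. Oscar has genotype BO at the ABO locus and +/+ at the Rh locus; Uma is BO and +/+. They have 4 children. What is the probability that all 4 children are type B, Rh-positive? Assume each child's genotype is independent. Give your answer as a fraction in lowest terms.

81/256

ABO cross BO × BO → 1/4 O, 3/4 B.
Rh cross +/+ × +/+ → 1 Rh+; so P(type B, Rh-positive) = 3/4 × 1 = 3/4 per child.
All 4 independent: (3/4)^4 = 81/256.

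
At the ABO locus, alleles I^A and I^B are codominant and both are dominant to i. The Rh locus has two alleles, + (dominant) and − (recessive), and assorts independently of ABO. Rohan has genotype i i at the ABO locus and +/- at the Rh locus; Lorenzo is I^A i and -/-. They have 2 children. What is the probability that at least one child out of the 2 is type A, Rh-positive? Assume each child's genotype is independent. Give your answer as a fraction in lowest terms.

ABO cross i i × I^A i → 1/2 O, 1/2 A.
Rh cross +/- × -/- → 1/2 Rh+, 1/2 Rh-; so P(type A, Rh-positive) = 1/2 × 1/2 = 1/4 per child.
P(none) = (3/4)^2 = 9/16; P(at least one) = 1 − 9/16 = 7/16.

7/16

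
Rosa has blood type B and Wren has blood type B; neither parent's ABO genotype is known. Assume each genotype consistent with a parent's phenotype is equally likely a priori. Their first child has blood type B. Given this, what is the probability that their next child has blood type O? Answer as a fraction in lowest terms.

Possible genotypes: Rosa ∈ {BB, BO}; Wren ∈ {BB, BO}.
Weight each parental genotype pair by prior × P(type-B child):
  BB × BB: posterior weight 4/15; P(next child type O) = 0.
  BB × BO: posterior weight 4/15; P(next child type O) = 0.
  BO × BB: posterior weight 4/15; P(next child type O) = 0.
  BO × BO: posterior weight 1/5; P(next child type O) = 1/4.
Weighted sum = 1/20.

1/20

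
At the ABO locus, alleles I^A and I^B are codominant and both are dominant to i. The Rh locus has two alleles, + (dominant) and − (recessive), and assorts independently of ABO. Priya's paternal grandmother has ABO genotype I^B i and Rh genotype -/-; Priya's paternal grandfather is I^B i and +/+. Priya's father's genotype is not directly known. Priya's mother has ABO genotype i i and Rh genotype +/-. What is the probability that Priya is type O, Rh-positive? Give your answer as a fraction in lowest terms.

Priya's father's ABO genotype from I^B i × I^B i: 1/4 I^B I^B, 1/2 I^B i, 1/4 i i.
Crossing each possibility with the mother i i and summing P(type O): 1/4·0 + 1/2·1/2 + 1/4·1 = 1/2.
Similarly for Rh via the father's Rh distribution: P(Rh+) = 3/4.
Independent loci: 1/2 × 3/4 = 3/8.

3/8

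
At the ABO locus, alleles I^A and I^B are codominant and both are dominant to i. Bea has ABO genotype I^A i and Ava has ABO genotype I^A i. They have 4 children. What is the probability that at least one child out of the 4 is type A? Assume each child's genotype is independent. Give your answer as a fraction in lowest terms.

ABO cross I^A i × I^A i → 1/4 O, 3/4 A.
So P(type A) = 3/4 per child.
P(none) = (1/4)^4 = 1/256; P(at least one) = 1 − 1/256 = 255/256.

255/256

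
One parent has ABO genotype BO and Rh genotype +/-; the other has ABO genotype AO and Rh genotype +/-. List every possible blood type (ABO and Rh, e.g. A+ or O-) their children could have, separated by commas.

O+, O-, A+, A-, B+, B-, AB+, AB-

Gametes from BO × AO give offspring ABO genotypes AB, AO, BO, OO, i.e. phenotypes O, A, B, AB.
Rh cross +/- × +/- → phenotypes Rh+, Rh-.
Combining independently: O+, O-, A+, A-, B+, B-, AB+, AB-.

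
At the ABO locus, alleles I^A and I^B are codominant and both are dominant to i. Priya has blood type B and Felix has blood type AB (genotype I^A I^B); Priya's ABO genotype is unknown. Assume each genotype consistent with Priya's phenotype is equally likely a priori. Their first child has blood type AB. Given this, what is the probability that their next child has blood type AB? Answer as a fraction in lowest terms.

Possible genotypes: Priya ∈ {I^B I^B, I^B i}; Felix ∈ {I^A I^B}.
Weight each parental genotype pair by prior × P(type-AB child):
  I^B I^B × I^A I^B: posterior weight 2/3; P(next child type AB) = 1/2.
  I^B i × I^A I^B: posterior weight 1/3; P(next child type AB) = 1/4.
Weighted sum = 5/12.

5/12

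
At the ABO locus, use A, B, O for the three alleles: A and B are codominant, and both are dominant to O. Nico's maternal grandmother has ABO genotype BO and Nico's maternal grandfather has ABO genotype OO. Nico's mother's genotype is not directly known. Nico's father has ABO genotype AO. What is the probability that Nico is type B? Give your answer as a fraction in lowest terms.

Nico's mother's ABO genotype from BO × OO: 1/2 BO, 1/2 OO.
Crossing each possibility with the father AO and summing P(type B): 1/2·1/4 + 1/2·0 = 1/8.

1/8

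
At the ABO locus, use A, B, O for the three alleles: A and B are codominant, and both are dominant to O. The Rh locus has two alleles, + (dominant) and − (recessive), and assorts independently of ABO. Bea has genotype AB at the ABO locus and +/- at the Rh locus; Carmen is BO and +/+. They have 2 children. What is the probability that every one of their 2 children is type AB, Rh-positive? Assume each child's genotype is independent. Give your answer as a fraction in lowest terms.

1/16

ABO cross AB × BO → 1/4 A, 1/2 B, 1/4 AB.
Rh cross +/- × +/+ → 1 Rh+; so P(type AB, Rh-positive) = 1/4 × 1 = 1/4 per child.
All 2 independent: (1/4)^2 = 1/16.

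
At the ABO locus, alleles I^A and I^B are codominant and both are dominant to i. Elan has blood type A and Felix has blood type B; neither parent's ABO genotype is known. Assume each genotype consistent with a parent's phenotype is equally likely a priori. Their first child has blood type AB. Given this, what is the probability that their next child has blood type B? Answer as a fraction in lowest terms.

5/36

Possible genotypes: Elan ∈ {I^A I^A, I^A i}; Felix ∈ {I^B I^B, I^B i}.
Weight each parental genotype pair by prior × P(type-AB child):
  I^A I^A × I^B I^B: posterior weight 4/9; P(next child type B) = 0.
  I^A I^A × I^B i: posterior weight 2/9; P(next child type B) = 0.
  I^A i × I^B I^B: posterior weight 2/9; P(next child type B) = 1/2.
  I^A i × I^B i: posterior weight 1/9; P(next child type B) = 1/4.
Weighted sum = 5/36.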